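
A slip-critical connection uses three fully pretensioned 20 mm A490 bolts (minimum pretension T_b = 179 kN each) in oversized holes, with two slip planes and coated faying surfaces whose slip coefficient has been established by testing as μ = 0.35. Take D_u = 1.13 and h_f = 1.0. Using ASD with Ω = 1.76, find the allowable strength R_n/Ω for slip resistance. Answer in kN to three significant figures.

R_n = μ · D_u · h_f · T_b · n_s · n_b = 0.35 × 1.13 × 1.0 × 179 × 2 × 3 = 424.8 kN.
Allowable strength R_n/Ω = 424.8 / 1.76 = 241 kN.

241 kN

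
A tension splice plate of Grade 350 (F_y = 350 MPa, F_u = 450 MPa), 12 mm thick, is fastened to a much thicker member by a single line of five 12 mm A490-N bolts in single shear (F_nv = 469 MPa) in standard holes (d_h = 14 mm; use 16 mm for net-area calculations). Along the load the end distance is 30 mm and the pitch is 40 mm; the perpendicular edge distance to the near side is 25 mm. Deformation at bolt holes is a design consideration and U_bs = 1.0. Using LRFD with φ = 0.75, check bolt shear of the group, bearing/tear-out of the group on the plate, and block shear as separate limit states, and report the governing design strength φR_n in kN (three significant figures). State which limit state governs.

199 kN (bolt shear governs)

Bolt shear: A_b = π·12²/4 = 113.1 mm²; R_n = 469 × 113.1 × 5 × 1 / 1000 = 265.2 kN → 0.75 × 265.2 = 199 kN.
Bearing: edge l_c = 23, r_n = 149 kN; interior l_c = 26, r_n = 155.5 kN; R_n = 149 + 4·155.5 = 771.1 kN → 578 kN.
Block shear: A_gv = 2280, A_nv = 1416, A_nt = 204 mm²; R_n = min(0.6F_uA_nv, 0.6F_yA_gv) + U_bs·F_u·A_nt = 474.1 kN → 356 kN.
Bolt shear governs: 199 kN.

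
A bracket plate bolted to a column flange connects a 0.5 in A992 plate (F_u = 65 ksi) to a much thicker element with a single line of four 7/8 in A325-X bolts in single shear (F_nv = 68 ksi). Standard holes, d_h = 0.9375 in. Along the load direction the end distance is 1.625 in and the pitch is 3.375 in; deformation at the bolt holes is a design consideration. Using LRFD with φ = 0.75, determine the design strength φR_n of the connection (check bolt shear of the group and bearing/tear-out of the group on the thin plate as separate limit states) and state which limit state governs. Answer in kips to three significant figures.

123 kips (bolt shear governs)

Bolt shear: A_b = π·0.875²/4 = 0.6013 in²; R_n = 68 × 0.6013 × 4 × 1 = 163.6 kips → 0.75 × 163.6 = 123 kips.
Bearing (1.2 l_c t F_u ≤ 2.4 d t F_u): upper limit = 2.4·0.875·0.5·65 = 68.25 kips.
  Edge l_c = 1.625 − 0.9375/2 = 1.156 → r_n = 45.09 kips; interior l_c = 3.375 − 0.9375 = 2.438 → r_n = 68.25 kips.
  R_n,bearing = 1·45.09 + 3·68.25 = 249.8 kips → 0.75 × 249.8 = 187 kips.
Bolt shear governs: 123 kips.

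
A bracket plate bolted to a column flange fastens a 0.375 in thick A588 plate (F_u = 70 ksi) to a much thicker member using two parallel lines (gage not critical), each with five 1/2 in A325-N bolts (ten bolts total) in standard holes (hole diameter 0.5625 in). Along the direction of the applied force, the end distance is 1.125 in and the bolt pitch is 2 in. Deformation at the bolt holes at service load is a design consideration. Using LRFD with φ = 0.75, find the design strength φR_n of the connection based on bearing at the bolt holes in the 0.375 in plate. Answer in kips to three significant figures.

229 kips

Per bolt r_n = 1.2 l_c t F_u ≤ 2.4 d t F_u; upper limit = 2.4 × 0.5 × 0.375 × 70 = 31.5 kips.
Edge bolt: l_c = 1.125 − 0.5625/2 = 0.8438 in → 1.2 × 0.8438 × 0.375 × 70 = 26.58 → r_n = 26.58 kips.
Interior bolts: l_c = 2 − 0.5625 = 1.438 in → 1.2 × 1.438 × 0.375 × 70 = 45.28 → r_n = 31.5 kips.
R_n = 2 × 26.58 + 8 × 31.5 = 305.2 kips.
Design strength φR_n = 0.75 × 305.2 = 229 kips.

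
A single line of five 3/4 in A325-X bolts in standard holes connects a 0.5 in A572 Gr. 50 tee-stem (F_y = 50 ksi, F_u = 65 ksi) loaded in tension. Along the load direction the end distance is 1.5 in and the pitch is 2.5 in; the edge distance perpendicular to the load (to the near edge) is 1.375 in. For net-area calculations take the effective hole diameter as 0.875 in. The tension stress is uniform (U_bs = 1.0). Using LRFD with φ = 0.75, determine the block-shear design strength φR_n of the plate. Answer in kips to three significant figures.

133 kips

Shear plane L_v = 1.5 + 4·2.5 = 11.5 in; A_gv = 11.5 × 0.5 = 5.75 in².
A_nv = (11.5 − 4.5·0.875) × 0.5 = 3.781 in².
A_nt = (1.375 − 0.5·0.875) × 0.5 = 0.4688 in².
0.6 F_u A_nv = 147.5 kips; 0.6 F_y A_gv = 172.5 kips → shear rupture governs the shear term.
R_n = 147.5 + 1.0 × 65 × 0.4688 = 177.9 kips.
Design strength φR_n = 0.75 × 177.9 = 133 kips.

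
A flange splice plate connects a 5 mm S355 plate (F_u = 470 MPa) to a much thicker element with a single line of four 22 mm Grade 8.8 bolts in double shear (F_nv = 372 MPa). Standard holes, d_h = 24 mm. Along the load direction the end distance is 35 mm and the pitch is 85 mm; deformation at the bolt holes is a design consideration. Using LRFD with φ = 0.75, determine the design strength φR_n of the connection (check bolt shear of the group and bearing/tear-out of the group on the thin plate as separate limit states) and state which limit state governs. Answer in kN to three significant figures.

Bolt shear: A_b = π·22²/4 = 380.1 mm²; R_n = 372 × 380.1 × 4 × 2 / 1000 = 1131 kN → 0.75 × 1131 = 848 kN.
Bearing (1.2 l_c t F_u ≤ 2.4 d t F_u): upper limit = 2.4·22·5·470 / 1000 = 124.1 kN.
  Edge l_c = 35 − 24/2 = 23 → r_n = 64.86 kN; interior l_c = 85 − 24 = 61 → r_n = 124.1 kN.
  R_n,bearing = 1·64.86 + 3·124.1 = 437.1 kN → 0.75 × 437.1 = 328 kN.
Bearing governs: 328 kN.

328 kN (bearing governs)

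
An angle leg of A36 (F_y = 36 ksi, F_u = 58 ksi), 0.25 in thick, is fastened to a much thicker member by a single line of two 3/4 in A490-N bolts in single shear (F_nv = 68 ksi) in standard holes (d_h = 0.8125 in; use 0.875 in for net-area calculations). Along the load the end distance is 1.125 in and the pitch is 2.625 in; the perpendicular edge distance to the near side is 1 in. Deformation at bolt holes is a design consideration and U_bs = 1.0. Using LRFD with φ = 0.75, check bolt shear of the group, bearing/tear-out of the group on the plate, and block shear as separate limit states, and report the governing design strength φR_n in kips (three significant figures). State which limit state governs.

Bolt shear: A_b = π·0.75²/4 = 0.4418 in²; R_n = 68 × 0.4418 × 2 × 1 = 60.08 kips → 0.75 × 60.08 = 45.1 kips.
Bearing: edge l_c = 0.7188, r_n = 12.51 kips; interior l_c = 1.812, r_n = 26.1 kips; R_n = 12.51 + 1·26.1 = 38.61 kips → 29 kips.
Block shear: A_gv = 0.9375, A_nv = 0.6094, A_nt = 0.1406 in²; R_n = min(0.6F_uA_nv, 0.6F_yA_gv) + U_bs·F_u·A_nt = 28.41 kips → 21.3 kips.
Block shear governs: 21.3 kips.

21.3 kips (block shear governs)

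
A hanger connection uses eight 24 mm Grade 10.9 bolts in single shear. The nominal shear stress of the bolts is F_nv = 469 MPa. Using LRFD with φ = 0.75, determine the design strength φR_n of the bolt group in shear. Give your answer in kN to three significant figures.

1270 kN

A_b = π × 24² / 4 = 452.4 mm².
R_n = F_nv · A_b · n · n_s = 469 × 452.4 × 8 × 1 / 1000 = 1697 kN.
Design strength φR_n = 0.75 × 1697 = 1270 kN.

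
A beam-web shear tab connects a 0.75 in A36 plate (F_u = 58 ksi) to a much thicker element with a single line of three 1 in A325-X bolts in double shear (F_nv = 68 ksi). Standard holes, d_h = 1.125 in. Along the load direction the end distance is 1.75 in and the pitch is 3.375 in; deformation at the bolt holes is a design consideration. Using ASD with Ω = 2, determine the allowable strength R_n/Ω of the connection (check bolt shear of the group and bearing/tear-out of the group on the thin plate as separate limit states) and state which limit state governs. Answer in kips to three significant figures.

135 kips (bearing governs)

Bolt shear: A_b = π·1²/4 = 0.7854 in²; R_n = 68 × 0.7854 × 3 × 2 = 320.4 kips → 320.4 / 2 = 160 kips.
Bearing (1.2 l_c t F_u ≤ 2.4 d t F_u): upper limit = 2.4·1·0.75·58 = 104.4 kips.
  Edge l_c = 1.75 − 1.125/2 = 1.188 → r_n = 61.99 kips; interior l_c = 3.375 − 1.125 = 2.25 → r_n = 104.4 kips.
  R_n,bearing = 1·61.99 + 2·104.4 = 270.8 kips → 270.8 / 2 = 135 kips.
Bearing governs: 135 kips.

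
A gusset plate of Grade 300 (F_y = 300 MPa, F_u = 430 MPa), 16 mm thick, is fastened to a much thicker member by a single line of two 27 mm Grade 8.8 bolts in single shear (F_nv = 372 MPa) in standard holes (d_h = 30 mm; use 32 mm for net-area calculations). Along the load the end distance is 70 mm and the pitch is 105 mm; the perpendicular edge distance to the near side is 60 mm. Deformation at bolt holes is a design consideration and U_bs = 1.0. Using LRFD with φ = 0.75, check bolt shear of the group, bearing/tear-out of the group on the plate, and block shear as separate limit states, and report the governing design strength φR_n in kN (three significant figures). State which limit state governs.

Bolt shear: A_b = π·27²/4 = 572.6 mm²; R_n = 372 × 572.6 × 2 × 1 / 1000 = 426 kN → 0.75 × 426 = 319 kN.
Bearing: edge l_c = 55, r_n = 445.8 kN; interior l_c = 75, r_n = 445.8 kN; R_n = 445.8 + 1·445.8 = 891.6 kN → 669 kN.
Block shear: A_gv = 2800, A_nv = 2032, A_nt = 704 mm²; R_n = min(0.6F_uA_nv, 0.6F_yA_gv) + U_bs·F_u·A_nt = 806.7 kN → 605 kN.
Bolt shear governs: 319 kN.

319 kN (bolt shear governs)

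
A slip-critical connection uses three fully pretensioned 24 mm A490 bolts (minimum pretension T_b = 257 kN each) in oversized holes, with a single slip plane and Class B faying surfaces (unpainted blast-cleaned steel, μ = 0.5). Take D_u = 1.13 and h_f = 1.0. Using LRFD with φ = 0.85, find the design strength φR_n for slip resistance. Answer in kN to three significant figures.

370 kN

R_n = μ · D_u · h_f · T_b · n_s · n_b = 0.5 × 1.13 × 1.0 × 257 × 1 × 3 = 435.6 kN.
Design strength φR_n = 0.85 × 435.6 = 370 kN.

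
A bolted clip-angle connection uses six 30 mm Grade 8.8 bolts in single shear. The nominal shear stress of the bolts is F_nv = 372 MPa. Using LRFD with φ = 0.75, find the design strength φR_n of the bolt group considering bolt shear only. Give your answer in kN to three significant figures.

A_b = π × 30² / 4 = 706.9 mm².
R_n = F_nv · A_b · n · n_s = 372 × 706.9 × 6 × 1 / 1000 = 1578 kN.
Design strength φR_n = 0.75 × 1578 = 1180 kN.

1180 kN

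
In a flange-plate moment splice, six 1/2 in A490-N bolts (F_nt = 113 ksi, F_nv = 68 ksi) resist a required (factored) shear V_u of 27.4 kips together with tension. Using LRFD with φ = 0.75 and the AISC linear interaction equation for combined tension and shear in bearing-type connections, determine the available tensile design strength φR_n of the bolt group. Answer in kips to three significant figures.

A_b = π·0.5²/4 = 0.1963 in²; f_rv = 27.4 / (6 × 0.1963) = 23.26 ksi.
F'_nt = 1.3 F_nt − (F_nt / φF_nv) f_rv = 1.3·113 − (113/(0.75·68))·23.26 = 95.37 ksi, capped at F_nt → F'_nt = 95.37 ksi.
R_n = F'_nt · A_b · n = 95.37 × 0.1963 × 6 = 112.4 kips.
Design strength φR_n = 0.75 × 112.4 = 84.3 kips.

84.3 kips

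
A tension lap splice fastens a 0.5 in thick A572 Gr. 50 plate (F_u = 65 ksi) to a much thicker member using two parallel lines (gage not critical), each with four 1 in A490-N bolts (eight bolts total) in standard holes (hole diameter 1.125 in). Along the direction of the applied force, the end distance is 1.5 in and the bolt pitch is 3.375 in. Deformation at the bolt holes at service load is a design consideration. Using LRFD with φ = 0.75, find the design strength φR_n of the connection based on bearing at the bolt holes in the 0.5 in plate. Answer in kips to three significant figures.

406 kips

Per bolt r_n = 1.2 l_c t F_u ≤ 2.4 d t F_u; upper limit = 2.4 × 1 × 0.5 × 65 = 78 kips.
Edge bolt: l_c = 1.5 − 1.125/2 = 0.9375 in → 1.2 × 0.9375 × 0.5 × 65 = 36.56 → r_n = 36.56 kips.
Interior bolts: l_c = 3.375 − 1.125 = 2.25 in → 1.2 × 2.25 × 0.5 × 65 = 87.75 → r_n = 78 kips.
R_n = 2 × 36.56 + 6 × 78 = 541.1 kips.
Design strength φR_n = 0.75 × 541.1 = 406 kips.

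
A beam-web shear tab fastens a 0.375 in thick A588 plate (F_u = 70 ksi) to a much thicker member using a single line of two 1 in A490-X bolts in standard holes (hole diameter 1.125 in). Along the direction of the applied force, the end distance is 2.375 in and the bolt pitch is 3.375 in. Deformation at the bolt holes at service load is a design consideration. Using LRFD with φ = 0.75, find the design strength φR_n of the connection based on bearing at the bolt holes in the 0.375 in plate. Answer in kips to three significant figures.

90.1 kips

Per bolt r_n = 1.2 l_c t F_u ≤ 2.4 d t F_u; upper limit = 2.4 × 1 × 0.375 × 70 = 63 kips.
Edge bolt: l_c = 2.375 − 1.125/2 = 1.812 in → 1.2 × 1.812 × 0.375 × 70 = 57.09 → r_n = 57.09 kips.
Interior bolts: l_c = 3.375 − 1.125 = 2.25 in → 1.2 × 2.25 × 0.375 × 70 = 70.88 → r_n = 63 kips.
R_n = 1 × 57.09 + 1 × 63 = 120.1 kips.
Design strength φR_n = 0.75 × 120.1 = 90.1 kips.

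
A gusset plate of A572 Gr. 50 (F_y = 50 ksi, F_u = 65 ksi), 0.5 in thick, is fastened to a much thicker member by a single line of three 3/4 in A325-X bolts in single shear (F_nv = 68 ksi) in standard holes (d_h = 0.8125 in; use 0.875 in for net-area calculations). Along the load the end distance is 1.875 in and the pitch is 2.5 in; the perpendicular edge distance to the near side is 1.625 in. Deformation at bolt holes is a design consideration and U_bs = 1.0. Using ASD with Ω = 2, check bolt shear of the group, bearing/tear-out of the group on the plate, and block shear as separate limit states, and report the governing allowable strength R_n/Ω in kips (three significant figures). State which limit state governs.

45.1 kips (bolt shear governs)

Bolt shear: A_b = π·0.75²/4 = 0.4418 in²; R_n = 68 × 0.4418 × 3 × 1 = 90.12 kips → 90.12 / 2 = 45.1 kips.
Bearing: edge l_c = 1.469, r_n = 57.28 kips; interior l_c = 1.688, r_n = 58.5 kips; R_n = 57.28 + 2·58.5 = 174.3 kips → 87.1 kips.
Block shear: A_gv = 3.438, A_nv = 2.344, A_nt = 0.5938 in²; R_n = min(0.6F_uA_nv, 0.6F_yA_gv) + U_bs·F_u·A_nt = 130 kips → 65 kips.
Bolt shear governs: 45.1 kips.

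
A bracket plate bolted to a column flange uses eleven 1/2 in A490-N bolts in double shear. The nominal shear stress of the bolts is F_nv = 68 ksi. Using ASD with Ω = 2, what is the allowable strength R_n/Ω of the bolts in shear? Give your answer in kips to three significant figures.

A_b = π × 0.5² / 4 = 0.1963 in².
R_n = F_nv · A_b · n · n_s = 68 × 0.1963 × 11 × 2 = 293.7 kips.
Allowable strength R_n/Ω = 293.7 / 2 = 147 kips.

147 kips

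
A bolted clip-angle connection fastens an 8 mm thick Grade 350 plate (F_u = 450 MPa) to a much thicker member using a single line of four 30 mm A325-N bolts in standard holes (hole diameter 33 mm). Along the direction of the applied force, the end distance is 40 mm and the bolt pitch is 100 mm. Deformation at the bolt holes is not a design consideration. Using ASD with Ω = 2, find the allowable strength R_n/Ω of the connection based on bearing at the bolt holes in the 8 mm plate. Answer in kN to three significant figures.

549 kN

Per bolt r_n = 1.5 l_c t F_u ≤ 3.0 d t F_u; upper limit = 3.0 × 30 × 8 × 450 / 1000 = 324 kN.
Edge bolt: l_c = 40 − 33/2 = 23.5 mm → 1.5 × 23.5 × 8 × 450 / 1000 = 126.9 → r_n = 126.9 kN.
Interior bolts: l_c = 100 − 33 = 67 mm → 1.5 × 67 × 8 × 450 / 1000 = 361.8 → r_n = 324 kN.
R_n = 1 × 126.9 + 3 × 324 = 1099 kN.
Allowable strength R_n/Ω = 1099 / 2 = 549 kN.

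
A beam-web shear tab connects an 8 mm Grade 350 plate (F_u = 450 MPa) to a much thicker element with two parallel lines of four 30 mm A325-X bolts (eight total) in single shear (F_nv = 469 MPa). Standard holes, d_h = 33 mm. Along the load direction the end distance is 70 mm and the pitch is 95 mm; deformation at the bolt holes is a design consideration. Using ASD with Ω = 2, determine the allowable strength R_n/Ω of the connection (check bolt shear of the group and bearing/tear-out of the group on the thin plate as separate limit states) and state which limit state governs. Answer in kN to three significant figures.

1010 kN (bearing governs)

Bolt shear: A_b = π·30²/4 = 706.9 mm²; R_n = 469 × 706.9 × 8 × 1 / 1000 = 2652 kN → 2652 / 2 = 1330 kN.
Bearing (1.2 l_c t F_u ≤ 2.4 d t F_u): upper limit = 2.4·30·8·450 / 1000 = 259.2 kN.
  Edge l_c = 70 − 33/2 = 53.5 → r_n = 231.1 kN; interior l_c = 95 − 33 = 62 → r_n = 259.2 kN.
  R_n,bearing = 2·231.1 + 6·259.2 = 2017 kN → 2017 / 2 = 1010 kN.
Bearing governs: 1010 kN.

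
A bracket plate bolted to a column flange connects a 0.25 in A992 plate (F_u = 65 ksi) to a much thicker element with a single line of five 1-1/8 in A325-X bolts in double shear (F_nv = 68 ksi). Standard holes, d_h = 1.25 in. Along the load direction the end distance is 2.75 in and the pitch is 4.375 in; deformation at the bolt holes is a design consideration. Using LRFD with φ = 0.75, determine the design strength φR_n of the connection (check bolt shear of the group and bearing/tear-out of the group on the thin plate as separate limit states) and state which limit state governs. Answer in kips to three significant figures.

163 kips (bearing governs)

Bolt shear: A_b = π·1.125²/4 = 0.994 in²; R_n = 68 × 0.994 × 5 × 2 = 675.9 kips → 0.75 × 675.9 = 507 kips.
Bearing (1.2 l_c t F_u ≤ 2.4 d t F_u): upper limit = 2.4·1.125·0.25·65 = 43.87 kips.
  Edge l_c = 2.75 − 1.25/2 = 2.125 → r_n = 41.44 kips; interior l_c = 4.375 − 1.25 = 3.125 → r_n = 43.87 kips.
  R_n,bearing = 1·41.44 + 4·43.87 = 216.9 kips → 0.75 × 216.9 = 163 kips.
Bearing governs: 163 kips.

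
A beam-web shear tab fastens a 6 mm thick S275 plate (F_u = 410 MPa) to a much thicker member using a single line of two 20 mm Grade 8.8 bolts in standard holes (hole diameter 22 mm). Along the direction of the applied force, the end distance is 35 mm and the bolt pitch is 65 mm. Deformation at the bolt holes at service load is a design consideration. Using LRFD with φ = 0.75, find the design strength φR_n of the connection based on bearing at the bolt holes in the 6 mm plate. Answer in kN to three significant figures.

Per bolt r_n = 1.2 l_c t F_u ≤ 2.4 d t F_u; upper limit = 2.4 × 20 × 6 × 410 / 1000 = 118.1 kN.
Edge bolt: l_c = 35 − 22/2 = 24 mm → 1.2 × 24 × 6 × 410 / 1000 = 70.85 → r_n = 70.85 kN.
Interior bolts: l_c = 65 − 22 = 43 mm → 1.2 × 43 × 6 × 410 / 1000 = 126.9 → r_n = 118.1 kN.
R_n = 1 × 70.85 + 1 × 118.1 = 188.9 kN.
Design strength φR_n = 0.75 × 188.9 = 142 kN.

142 kN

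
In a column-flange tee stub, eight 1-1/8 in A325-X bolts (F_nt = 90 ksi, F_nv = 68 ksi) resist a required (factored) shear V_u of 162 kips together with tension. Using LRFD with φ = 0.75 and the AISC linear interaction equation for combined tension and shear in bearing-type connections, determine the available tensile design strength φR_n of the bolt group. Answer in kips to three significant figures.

A_b = π·1.125²/4 = 0.994 in²; f_rv = 162 / (8 × 0.994) = 20.37 ksi.
F'_nt = 1.3 F_nt − (F_nt / φF_nv) f_rv = 1.3·90 − (90/(0.75·68))·20.37 = 81.05 ksi, capped at F_nt → F'_nt = 81.05 ksi.
R_n = F'_nt · A_b · n = 81.05 × 0.994 × 8 = 644.5 kips.
Design strength φR_n = 0.75 × 644.5 = 483 kips.

483 kips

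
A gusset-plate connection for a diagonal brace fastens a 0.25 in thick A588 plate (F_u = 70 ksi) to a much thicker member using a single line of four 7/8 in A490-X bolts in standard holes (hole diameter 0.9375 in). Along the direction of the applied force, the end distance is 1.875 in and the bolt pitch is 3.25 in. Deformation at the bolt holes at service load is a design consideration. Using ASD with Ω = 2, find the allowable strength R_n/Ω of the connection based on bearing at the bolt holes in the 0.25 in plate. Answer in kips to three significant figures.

69.9 kips

Per bolt r_n = 1.2 l_c t F_u ≤ 2.4 d t F_u; upper limit = 2.4 × 0.875 × 0.25 × 70 = 36.75 kips.
Edge bolt: l_c = 1.875 − 0.9375/2 = 1.406 in → 1.2 × 1.406 × 0.25 × 70 = 29.53 → r_n = 29.53 kips.
Interior bolts: l_c = 3.25 − 0.9375 = 2.312 in → 1.2 × 2.312 × 0.25 × 70 = 48.56 → r_n = 36.75 kips.
R_n = 1 × 29.53 + 3 × 36.75 = 139.8 kips.
Allowable strength R_n/Ω = 139.8 / 2 = 69.9 kips.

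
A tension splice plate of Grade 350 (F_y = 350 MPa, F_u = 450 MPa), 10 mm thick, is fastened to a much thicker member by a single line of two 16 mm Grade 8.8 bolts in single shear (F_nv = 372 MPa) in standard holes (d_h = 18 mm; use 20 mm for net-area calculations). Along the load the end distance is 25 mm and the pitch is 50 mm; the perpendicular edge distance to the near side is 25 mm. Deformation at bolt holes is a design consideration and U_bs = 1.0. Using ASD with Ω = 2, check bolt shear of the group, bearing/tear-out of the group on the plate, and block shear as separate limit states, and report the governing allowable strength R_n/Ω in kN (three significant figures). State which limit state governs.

Bolt shear: A_b = π·16²/4 = 201.1 mm²; R_n = 372 × 201.1 × 2 × 1 / 1000 = 149.6 kN → 149.6 / 2 = 74.8 kN.
Bearing: edge l_c = 16, r_n = 86.4 kN; interior l_c = 32, r_n = 172.8 kN; R_n = 86.4 + 1·172.8 = 259.2 kN → 130 kN.
Block shear: A_gv = 750, A_nv = 450, A_nt = 150 mm²; R_n = min(0.6F_uA_nv, 0.6F_yA_gv) + U_bs·F_u·A_nt = 189 kN → 94.5 kN.
Bolt shear governs: 74.8 kN.

74.8 kN (bolt shear governs)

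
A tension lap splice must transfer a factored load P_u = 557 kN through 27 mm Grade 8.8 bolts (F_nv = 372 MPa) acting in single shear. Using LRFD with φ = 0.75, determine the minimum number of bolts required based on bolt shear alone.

A_b = π·27²/4 = 572.6 mm².
Per-bolt design strength φR_n = 0.75 × 372 × 572.6 × 1 / 1000 = 159.7 kN.
n ≥ 557 / 159.7 = 3.487 → use 4 bolts.

4 bolts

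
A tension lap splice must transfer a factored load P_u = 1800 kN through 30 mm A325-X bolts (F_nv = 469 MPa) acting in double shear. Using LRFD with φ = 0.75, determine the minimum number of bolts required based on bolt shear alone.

A_b = π·30²/4 = 706.9 mm².
Per-bolt design strength φR_n = 0.75 × 469 × 706.9 × 2 / 1000 = 497.3 kN.
n ≥ 1800 / 497.3 = 3.62 → use 4 bolts.

4 bolts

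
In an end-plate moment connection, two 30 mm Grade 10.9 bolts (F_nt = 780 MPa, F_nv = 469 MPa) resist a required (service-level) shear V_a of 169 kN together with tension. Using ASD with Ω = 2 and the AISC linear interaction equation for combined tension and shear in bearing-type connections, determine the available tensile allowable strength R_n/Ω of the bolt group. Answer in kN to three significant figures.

A_b = π·30²/4 = 706.9 mm²; f_rv = 169 × 1000 / (2 × 706.9) = 119.5 MPa.
F'_nt = 1.3 F_nt − (Ω F_nt / F_nv) f_rv = 1.3·780 − (2·780/469)·119.5 = 616.4 MPa, capped at F_nt → F'_nt = 616.4 MPa.
R_n = F'_nt · A_b · n = 616.4 × 706.9 × 2 / 1000 = 871.4 kN.
Allowable strength R_n/Ω = 871.4 / 2 = 436 kN.

436 kN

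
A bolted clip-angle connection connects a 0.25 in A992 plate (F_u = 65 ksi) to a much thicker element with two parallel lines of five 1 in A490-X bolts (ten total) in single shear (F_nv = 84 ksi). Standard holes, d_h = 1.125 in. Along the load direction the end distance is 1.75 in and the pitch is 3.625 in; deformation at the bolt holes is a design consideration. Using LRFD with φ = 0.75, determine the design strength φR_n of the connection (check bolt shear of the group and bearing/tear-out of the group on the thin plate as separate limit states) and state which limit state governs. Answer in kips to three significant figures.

Bolt shear: A_b = π·1²/4 = 0.7854 in²; R_n = 84 × 0.7854 × 10 × 1 = 659.7 kips → 0.75 × 659.7 = 495 kips.
Bearing (1.2 l_c t F_u ≤ 2.4 d t F_u): upper limit = 2.4·1·0.25·65 = 39 kips.
  Edge l_c = 1.75 − 1.125/2 = 1.188 → r_n = 23.16 kips; interior l_c = 3.625 − 1.125 = 2.5 → r_n = 39 kips.
  R_n,bearing = 2·23.16 + 8·39 = 358.3 kips → 0.75 × 358.3 = 269 kips.
Bearing governs: 269 kips.

269 kips (bearing governs)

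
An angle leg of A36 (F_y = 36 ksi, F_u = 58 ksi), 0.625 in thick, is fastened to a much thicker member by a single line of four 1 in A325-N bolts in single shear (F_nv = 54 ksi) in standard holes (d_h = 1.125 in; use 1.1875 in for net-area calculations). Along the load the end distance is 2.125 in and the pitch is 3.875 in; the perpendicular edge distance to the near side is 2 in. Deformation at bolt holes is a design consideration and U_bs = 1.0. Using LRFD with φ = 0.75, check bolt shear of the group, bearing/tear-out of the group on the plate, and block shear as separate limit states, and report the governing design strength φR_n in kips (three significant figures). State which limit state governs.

127 kips (bolt shear governs)

Bolt shear: A_b = π·1²/4 = 0.7854 in²; R_n = 54 × 0.7854 × 4 × 1 = 169.6 kips → 0.75 × 169.6 = 127 kips.
Bearing: edge l_c = 1.562, r_n = 67.97 kips; interior l_c = 2.75, r_n = 87 kips; R_n = 67.97 + 3·87 = 329 kips → 247 kips.
Block shear: A_gv = 8.594, A_nv = 5.996, A_nt = 0.8789 in²; R_n = min(0.6F_uA_nv, 0.6F_yA_gv) + U_bs·F_u·A_nt = 236.6 kips → 177 kips.
Bolt shear governs: 127 kips.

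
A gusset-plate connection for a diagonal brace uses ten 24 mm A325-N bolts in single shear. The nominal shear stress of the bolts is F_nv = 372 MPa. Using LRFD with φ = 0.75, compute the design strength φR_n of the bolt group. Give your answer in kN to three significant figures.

1260 kN

A_b = π × 24² / 4 = 452.4 mm².
R_n = F_nv · A_b · n · n_s = 372 × 452.4 × 10 × 1 / 1000 = 1683 kN.
Design strength φR_n = 0.75 × 1683 = 1260 kN.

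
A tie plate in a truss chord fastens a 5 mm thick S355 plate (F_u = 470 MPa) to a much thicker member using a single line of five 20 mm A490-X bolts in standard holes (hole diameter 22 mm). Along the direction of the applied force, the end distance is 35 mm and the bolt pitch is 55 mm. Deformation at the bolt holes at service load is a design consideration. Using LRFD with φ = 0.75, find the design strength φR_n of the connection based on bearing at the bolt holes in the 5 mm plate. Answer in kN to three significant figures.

Per bolt r_n = 1.2 l_c t F_u ≤ 2.4 d t F_u; upper limit = 2.4 × 20 × 5 × 470 / 1000 = 112.8 kN.
Edge bolt: l_c = 35 − 22/2 = 24 mm → 1.2 × 24 × 5 × 470 / 1000 = 67.68 → r_n = 67.68 kN.
Interior bolts: l_c = 55 − 22 = 33 mm → 1.2 × 33 × 5 × 470 / 1000 = 93.06 → r_n = 93.06 kN.
R_n = 1 × 67.68 + 4 × 93.06 = 439.9 kN.
Design strength φR_n = 0.75 × 439.9 = 330 kN.

330 kN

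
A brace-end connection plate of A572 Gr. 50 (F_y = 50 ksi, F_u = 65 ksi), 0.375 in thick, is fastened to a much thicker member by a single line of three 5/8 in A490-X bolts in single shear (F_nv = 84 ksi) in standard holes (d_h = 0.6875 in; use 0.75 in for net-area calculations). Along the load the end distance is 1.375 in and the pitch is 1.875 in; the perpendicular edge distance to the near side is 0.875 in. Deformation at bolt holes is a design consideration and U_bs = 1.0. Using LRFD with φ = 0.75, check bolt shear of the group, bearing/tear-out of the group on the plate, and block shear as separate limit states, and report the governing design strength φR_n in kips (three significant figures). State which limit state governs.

44.8 kips (block shear governs)

Bolt shear: A_b = π·0.625²/4 = 0.3068 in²; R_n = 84 × 0.3068 × 3 × 1 = 77.31 kips → 0.75 × 77.31 = 58 kips.
Bearing: edge l_c = 1.031, r_n = 30.16 kips; interior l_c = 1.188, r_n = 34.73 kips; R_n = 30.16 + 2·34.73 = 99.63 kips → 74.7 kips.
Block shear: A_gv = 1.922, A_nv = 1.219, A_nt = 0.1875 in²; R_n = min(0.6F_uA_nv, 0.6F_yA_gv) + U_bs·F_u·A_nt = 59.72 kips → 44.8 kips.
Block shear governs: 44.8 kips.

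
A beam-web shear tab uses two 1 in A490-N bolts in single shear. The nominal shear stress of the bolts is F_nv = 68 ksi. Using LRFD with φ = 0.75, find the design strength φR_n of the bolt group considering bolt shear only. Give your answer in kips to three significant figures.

A_b = π × 1² / 4 = 0.7854 in².
R_n = F_nv · A_b · n · n_s = 68 × 0.7854 × 2 × 1 = 106.8 kips.
Design strength φR_n = 0.75 × 106.8 = 80.1 kips.

80.1 kips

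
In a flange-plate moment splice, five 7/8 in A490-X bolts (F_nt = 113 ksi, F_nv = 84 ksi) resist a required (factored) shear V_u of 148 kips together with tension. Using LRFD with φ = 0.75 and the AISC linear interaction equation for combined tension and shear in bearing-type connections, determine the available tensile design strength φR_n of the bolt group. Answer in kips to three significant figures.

132 kips

A_b = π·0.875²/4 = 0.6013 in²; f_rv = 148 / (5 × 0.6013) = 49.22 ksi.
F'_nt = 1.3 F_nt − (F_nt / φF_nv) f_rv = 1.3·113 − (113/(0.75·84))·49.22 = 58.61 ksi, capped at F_nt → F'_nt = 58.61 ksi.
R_n = F'_nt · A_b · n = 58.61 × 0.6013 × 5 = 176.2 kips.
Design strength φR_n = 0.75 × 176.2 = 132 kips.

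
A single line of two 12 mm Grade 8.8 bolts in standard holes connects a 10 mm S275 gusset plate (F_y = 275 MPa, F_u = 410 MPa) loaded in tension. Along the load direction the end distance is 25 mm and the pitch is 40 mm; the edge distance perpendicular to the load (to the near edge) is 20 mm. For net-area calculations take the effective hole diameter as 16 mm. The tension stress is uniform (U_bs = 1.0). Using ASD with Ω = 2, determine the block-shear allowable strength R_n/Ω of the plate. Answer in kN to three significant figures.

Shear plane L_v = 25 + 1·40 = 65 mm; A_gv = 65 × 10 = 650 mm².
A_nv = (65 − 1.5·16) × 10 = 410 mm².
A_nt = (20 − 0.5·16) × 10 = 120 mm².
0.6 F_u A_nv = 100.9 kN; 0.6 F_y A_gv = 107.2 kN → shear rupture governs the shear term.
R_n = 100.9 + 1.0 × 410 × 120 / 1000 = 150.1 kN.
Allowable strength R_n/Ω = 150.1 / 2 = 75 kN.

75 kN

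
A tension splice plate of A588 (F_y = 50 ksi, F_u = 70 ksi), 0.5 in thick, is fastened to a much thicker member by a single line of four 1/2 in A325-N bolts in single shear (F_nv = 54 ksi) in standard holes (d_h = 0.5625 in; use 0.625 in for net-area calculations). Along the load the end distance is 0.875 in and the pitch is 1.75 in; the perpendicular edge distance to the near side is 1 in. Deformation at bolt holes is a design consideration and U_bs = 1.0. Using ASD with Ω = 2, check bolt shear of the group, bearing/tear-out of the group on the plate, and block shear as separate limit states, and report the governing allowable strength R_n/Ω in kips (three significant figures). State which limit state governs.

21.2 kips (bolt shear governs)

Bolt shear: A_b = π·0.5²/4 = 0.1963 in²; R_n = 54 × 0.1963 × 4 × 1 = 42.41 kips → 42.41 / 2 = 21.2 kips.
Bearing: edge l_c = 0.5938, r_n = 24.94 kips; interior l_c = 1.188, r_n = 42 kips; R_n = 24.94 + 3·42 = 150.9 kips → 75.5 kips.
Block shear: A_gv = 3.062, A_nv = 1.969, A_nt = 0.3438 in²; R_n = min(0.6F_uA_nv, 0.6F_yA_gv) + U_bs·F_u·A_nt = 106.8 kips → 53.4 kips.
Bolt shear governs: 21.2 kips.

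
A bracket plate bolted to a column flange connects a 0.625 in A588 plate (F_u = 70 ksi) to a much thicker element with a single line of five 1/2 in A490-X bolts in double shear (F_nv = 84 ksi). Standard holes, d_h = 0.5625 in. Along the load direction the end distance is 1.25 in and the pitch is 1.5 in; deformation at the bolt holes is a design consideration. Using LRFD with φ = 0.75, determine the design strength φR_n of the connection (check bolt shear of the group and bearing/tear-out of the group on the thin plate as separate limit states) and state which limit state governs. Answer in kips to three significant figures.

124 kips (bolt shear governs)

Bolt shear: A_b = π·0.5²/4 = 0.1963 in²; R_n = 84 × 0.1963 × 5 × 2 = 164.9 kips → 0.75 × 164.9 = 124 kips.
Bearing (1.2 l_c t F_u ≤ 2.4 d t F_u): upper limit = 2.4·0.5·0.625·70 = 52.5 kips.
  Edge l_c = 1.25 − 0.5625/2 = 0.9688 → r_n = 50.86 kips; interior l_c = 1.5 − 0.5625 = 0.9375 → r_n = 49.22 kips.
  R_n,bearing = 1·50.86 + 4·49.22 = 247.7 kips → 0.75 × 247.7 = 186 kips.
Bolt shear governs: 124 kips.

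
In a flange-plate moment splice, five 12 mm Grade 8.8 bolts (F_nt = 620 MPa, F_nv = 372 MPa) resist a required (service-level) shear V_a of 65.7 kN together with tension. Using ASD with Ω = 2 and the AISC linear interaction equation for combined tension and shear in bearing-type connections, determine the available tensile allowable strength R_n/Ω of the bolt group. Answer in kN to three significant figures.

A_b = π·12²/4 = 113.1 mm²; f_rv = 65.7 × 1000 / (5 × 113.1) = 116.2 MPa.
F'_nt = 1.3 F_nt − (Ω F_nt / F_nv) f_rv = 1.3·620 − (2·620/372)·116.2 = 418.7 MPa, capped at F_nt → F'_nt = 418.7 MPa.
R_n = F'_nt · A_b · n = 418.7 × 113.1 × 5 / 1000 = 236.8 kN.
Allowable strength R_n/Ω = 236.8 / 2 = 118 kN.

118 kN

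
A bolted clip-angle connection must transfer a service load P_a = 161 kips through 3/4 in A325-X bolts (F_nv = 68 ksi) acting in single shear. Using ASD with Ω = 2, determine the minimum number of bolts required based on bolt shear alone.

A_b = π·0.75²/4 = 0.4418 in².
Per-bolt allowable strength R_n/Ω = 68 × 0.4418 × 1 / 2 = 15.02 kips.
n ≥ 161 / 15.02 = 10.72 → use 11 bolts.

11 bolts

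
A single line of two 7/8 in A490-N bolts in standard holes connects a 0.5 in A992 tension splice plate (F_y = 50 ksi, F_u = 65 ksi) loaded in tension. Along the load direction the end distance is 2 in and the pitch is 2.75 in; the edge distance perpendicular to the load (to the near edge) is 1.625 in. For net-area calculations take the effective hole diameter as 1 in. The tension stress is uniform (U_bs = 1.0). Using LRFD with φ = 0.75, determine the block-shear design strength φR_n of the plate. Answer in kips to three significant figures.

75 kips

Shear plane L_v = 2 + 1·2.75 = 4.75 in; A_gv = 4.75 × 0.5 = 2.375 in².
A_nv = (4.75 − 1.5·1) × 0.5 = 1.625 in².
A_nt = (1.625 − 0.5·1) × 0.5 = 0.5625 in².
0.6 F_u A_nv = 63.38 kips; 0.6 F_y A_gv = 71.25 kips → shear rupture governs the shear term.
R_n = 63.38 + 1.0 × 65 × 0.5625 = 99.94 kips.
Design strength φR_n = 0.75 × 99.94 = 75 kips.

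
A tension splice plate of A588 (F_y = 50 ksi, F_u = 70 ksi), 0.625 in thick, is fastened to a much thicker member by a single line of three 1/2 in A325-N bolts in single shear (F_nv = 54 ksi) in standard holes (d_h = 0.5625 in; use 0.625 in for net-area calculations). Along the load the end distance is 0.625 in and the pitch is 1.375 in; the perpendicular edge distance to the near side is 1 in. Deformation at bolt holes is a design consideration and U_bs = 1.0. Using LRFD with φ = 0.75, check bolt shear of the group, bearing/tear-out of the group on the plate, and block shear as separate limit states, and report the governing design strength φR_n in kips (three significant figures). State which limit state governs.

23.9 kips (bolt shear governs)

Bolt shear: A_b = π·0.5²/4 = 0.1963 in²; R_n = 54 × 0.1963 × 3 × 1 = 31.81 kips → 0.75 × 31.81 = 23.9 kips.
Bearing: edge l_c = 0.3438, r_n = 18.05 kips; interior l_c = 0.8125, r_n = 42.66 kips; R_n = 18.05 + 2·42.66 = 103.4 kips → 77.5 kips.
Block shear: A_gv = 2.109, A_nv = 1.133, A_nt = 0.4297 in²; R_n = min(0.6F_uA_nv, 0.6F_yA_gv) + U_bs·F_u·A_nt = 77.66 kips → 58.2 kips.
Bolt shear governs: 23.9 kips.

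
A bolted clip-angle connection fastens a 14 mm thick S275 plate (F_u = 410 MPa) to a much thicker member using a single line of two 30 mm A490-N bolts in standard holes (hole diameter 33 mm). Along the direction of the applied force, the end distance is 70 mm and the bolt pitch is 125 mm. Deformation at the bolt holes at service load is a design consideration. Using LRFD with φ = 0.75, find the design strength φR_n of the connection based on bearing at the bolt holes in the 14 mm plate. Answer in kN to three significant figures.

Per bolt r_n = 1.2 l_c t F_u ≤ 2.4 d t F_u; upper limit = 2.4 × 30 × 14 × 410 / 1000 = 413.3 kN.
Edge bolt: l_c = 70 − 33/2 = 53.5 mm → 1.2 × 53.5 × 14 × 410 / 1000 = 368.5 → r_n = 368.5 kN.
Interior bolts: l_c = 125 − 33 = 92 mm → 1.2 × 92 × 14 × 410 / 1000 = 633.7 → r_n = 413.3 kN.
R_n = 1 × 368.5 + 1 × 413.3 = 781.8 kN.
Design strength φR_n = 0.75 × 781.8 = 586 kN.

586 kN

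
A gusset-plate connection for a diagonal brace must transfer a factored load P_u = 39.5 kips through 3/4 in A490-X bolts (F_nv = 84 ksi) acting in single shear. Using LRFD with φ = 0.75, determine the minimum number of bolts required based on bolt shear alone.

A_b = π·0.75²/4 = 0.4418 in².
Per-bolt design strength φR_n = 0.75 × 84 × 0.4418 × 1 = 27.83 kips.
n ≥ 39.5 / 27.83 = 1.419 → use 2 bolts.

2 bolts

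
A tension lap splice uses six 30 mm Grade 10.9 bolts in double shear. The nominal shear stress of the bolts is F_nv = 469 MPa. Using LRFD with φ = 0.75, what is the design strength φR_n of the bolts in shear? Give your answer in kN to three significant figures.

A_b = π × 30² / 4 = 706.9 mm².
R_n = F_nv · A_b · n · n_s = 469 × 706.9 × 6 × 2 / 1000 = 3978 kN.
Design strength φR_n = 0.75 × 3978 = 2980 kN.

2980 kN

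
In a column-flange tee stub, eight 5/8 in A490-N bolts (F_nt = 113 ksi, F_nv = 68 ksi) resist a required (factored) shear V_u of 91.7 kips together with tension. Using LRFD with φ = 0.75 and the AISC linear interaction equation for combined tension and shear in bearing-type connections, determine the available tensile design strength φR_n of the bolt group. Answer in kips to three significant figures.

118 kips

A_b = π·0.625²/4 = 0.3068 in²; f_rv = 91.7 / (8 × 0.3068) = 37.36 ksi.
F'_nt = 1.3 F_nt − (F_nt / φF_nv) f_rv = 1.3·113 − (113/(0.75·68))·37.36 = 64.12 ksi, capped at F_nt → F'_nt = 64.12 ksi.
R_n = F'_nt · A_b · n = 64.12 × 0.3068 × 8 = 157.4 kips.
Design strength φR_n = 0.75 × 157.4 = 118 kips.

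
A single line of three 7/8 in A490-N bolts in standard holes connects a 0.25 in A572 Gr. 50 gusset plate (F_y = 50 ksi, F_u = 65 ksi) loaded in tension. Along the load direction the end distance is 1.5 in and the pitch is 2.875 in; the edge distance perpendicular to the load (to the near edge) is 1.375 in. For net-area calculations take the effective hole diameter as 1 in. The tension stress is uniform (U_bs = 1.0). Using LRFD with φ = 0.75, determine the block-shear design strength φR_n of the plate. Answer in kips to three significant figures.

45.4 kips

Shear plane L_v = 1.5 + 2·2.875 = 7.25 in; A_gv = 7.25 × 0.25 = 1.812 in².
A_nv = (7.25 − 2.5·1) × 0.25 = 1.188 in².
A_nt = (1.375 − 0.5·1) × 0.25 = 0.2188 in².
0.6 F_u A_nv = 46.31 kips; 0.6 F_y A_gv = 54.38 kips → shear rupture governs the shear term.
R_n = 46.31 + 1.0 × 65 × 0.2188 = 60.53 kips.
Design strength φR_n = 0.75 × 60.53 = 45.4 kips.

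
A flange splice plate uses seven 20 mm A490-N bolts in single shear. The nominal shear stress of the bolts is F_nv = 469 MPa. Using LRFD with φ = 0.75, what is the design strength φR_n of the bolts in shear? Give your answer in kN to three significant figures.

774 kN

A_b = π × 20² / 4 = 314.2 mm².
R_n = F_nv · A_b · n · n_s = 469 × 314.2 × 7 × 1 / 1000 = 1031 kN.
Design strength φR_n = 0.75 × 1031 = 774 kN.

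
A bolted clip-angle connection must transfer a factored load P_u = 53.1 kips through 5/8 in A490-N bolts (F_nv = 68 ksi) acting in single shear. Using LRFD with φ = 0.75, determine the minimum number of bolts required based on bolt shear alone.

A_b = π·0.625²/4 = 0.3068 in².
Per-bolt design strength φR_n = 0.75 × 68 × 0.3068 × 1 = 15.65 kips.
n ≥ 53.1 / 15.65 = 3.394 → use 4 bolts.

4 bolts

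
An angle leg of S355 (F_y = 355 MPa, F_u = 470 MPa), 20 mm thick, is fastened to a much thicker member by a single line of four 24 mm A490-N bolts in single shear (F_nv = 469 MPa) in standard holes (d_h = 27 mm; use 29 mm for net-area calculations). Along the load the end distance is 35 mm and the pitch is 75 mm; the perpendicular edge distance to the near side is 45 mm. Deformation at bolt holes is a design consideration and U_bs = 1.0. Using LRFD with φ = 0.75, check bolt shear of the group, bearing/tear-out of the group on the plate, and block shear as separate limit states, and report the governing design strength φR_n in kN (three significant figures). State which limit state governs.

Bolt shear: A_b = π·24²/4 = 452.4 mm²; R_n = 469 × 452.4 × 4 × 1 / 1000 = 848.7 kN → 0.75 × 848.7 = 637 kN.
Bearing: edge l_c = 21.5, r_n = 242.5 kN; interior l_c = 48, r_n = 541.4 kN; R_n = 242.5 + 3·541.4 = 1867 kN → 1400 kN.
Block shear: A_gv = 5200, A_nv = 3170, A_nt = 610 mm²; R_n = min(0.6F_uA_nv, 0.6F_yA_gv) + U_bs·F_u·A_nt = 1181 kN → 885 kN.
Bolt shear governs: 637 kN.

637 kN (bolt shear governs)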